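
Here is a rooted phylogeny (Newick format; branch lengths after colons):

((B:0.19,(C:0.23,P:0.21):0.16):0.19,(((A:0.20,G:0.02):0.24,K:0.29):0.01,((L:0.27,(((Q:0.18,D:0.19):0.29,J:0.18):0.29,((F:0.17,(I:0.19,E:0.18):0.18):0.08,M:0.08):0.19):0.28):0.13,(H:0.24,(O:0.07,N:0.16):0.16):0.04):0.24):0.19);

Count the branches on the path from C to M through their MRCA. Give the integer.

9

The MRCA of C and M is the root of the tree.
From C up to that node: 3 branches. From M up to the same node: 6 branches. Total: 3 + 6 = 9.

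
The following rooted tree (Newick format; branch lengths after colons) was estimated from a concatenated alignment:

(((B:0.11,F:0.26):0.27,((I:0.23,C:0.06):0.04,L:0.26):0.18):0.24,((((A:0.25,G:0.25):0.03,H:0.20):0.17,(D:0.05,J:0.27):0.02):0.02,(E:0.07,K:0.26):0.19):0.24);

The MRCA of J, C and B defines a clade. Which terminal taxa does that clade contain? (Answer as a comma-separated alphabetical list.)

A, B, C, D, E, F, G, H, I, J, K, L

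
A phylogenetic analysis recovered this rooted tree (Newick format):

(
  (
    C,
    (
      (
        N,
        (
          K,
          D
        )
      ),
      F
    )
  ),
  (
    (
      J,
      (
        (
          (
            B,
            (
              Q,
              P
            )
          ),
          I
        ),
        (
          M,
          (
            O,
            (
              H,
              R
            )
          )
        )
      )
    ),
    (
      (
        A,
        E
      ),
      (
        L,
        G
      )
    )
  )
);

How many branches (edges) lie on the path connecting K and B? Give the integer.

The MRCA of K and B is the root of the tree.
From K up to that node: 5 branches. From B up to the same node: 6 branches. Total: 5 + 6 = 11.

11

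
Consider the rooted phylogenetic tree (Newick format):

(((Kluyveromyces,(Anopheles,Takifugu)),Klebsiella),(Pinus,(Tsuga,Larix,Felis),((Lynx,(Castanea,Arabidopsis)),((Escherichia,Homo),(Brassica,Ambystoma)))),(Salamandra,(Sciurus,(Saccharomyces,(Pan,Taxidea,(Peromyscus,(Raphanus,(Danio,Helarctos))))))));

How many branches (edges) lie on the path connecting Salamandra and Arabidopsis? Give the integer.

The MRCA of Salamandra and Arabidopsis is the root of the tree.
From Salamandra up to that node: 2 branches. From Arabidopsis up to the same node: 5 branches. Total: 2 + 5 = 7.

7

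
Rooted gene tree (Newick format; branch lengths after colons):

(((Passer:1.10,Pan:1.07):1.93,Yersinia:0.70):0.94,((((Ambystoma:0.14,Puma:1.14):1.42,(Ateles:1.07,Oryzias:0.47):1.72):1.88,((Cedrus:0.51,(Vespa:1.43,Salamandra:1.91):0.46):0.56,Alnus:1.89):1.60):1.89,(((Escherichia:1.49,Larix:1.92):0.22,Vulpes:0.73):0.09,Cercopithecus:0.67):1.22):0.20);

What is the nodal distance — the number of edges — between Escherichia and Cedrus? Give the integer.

The MRCA of Escherichia and Cedrus is the node subtending ((((Ambystoma,Puma),(Ateles,Oryzias)),((Cedrus,(Vespa,Salamandra)),Alnus)),(((Escherichia,Larix),Vulpes),Cercopithecus)).
From Escherichia up to that node: 4 branches. From Cedrus up to the same node: 4 branches. Total: 4 + 4 = 8.

8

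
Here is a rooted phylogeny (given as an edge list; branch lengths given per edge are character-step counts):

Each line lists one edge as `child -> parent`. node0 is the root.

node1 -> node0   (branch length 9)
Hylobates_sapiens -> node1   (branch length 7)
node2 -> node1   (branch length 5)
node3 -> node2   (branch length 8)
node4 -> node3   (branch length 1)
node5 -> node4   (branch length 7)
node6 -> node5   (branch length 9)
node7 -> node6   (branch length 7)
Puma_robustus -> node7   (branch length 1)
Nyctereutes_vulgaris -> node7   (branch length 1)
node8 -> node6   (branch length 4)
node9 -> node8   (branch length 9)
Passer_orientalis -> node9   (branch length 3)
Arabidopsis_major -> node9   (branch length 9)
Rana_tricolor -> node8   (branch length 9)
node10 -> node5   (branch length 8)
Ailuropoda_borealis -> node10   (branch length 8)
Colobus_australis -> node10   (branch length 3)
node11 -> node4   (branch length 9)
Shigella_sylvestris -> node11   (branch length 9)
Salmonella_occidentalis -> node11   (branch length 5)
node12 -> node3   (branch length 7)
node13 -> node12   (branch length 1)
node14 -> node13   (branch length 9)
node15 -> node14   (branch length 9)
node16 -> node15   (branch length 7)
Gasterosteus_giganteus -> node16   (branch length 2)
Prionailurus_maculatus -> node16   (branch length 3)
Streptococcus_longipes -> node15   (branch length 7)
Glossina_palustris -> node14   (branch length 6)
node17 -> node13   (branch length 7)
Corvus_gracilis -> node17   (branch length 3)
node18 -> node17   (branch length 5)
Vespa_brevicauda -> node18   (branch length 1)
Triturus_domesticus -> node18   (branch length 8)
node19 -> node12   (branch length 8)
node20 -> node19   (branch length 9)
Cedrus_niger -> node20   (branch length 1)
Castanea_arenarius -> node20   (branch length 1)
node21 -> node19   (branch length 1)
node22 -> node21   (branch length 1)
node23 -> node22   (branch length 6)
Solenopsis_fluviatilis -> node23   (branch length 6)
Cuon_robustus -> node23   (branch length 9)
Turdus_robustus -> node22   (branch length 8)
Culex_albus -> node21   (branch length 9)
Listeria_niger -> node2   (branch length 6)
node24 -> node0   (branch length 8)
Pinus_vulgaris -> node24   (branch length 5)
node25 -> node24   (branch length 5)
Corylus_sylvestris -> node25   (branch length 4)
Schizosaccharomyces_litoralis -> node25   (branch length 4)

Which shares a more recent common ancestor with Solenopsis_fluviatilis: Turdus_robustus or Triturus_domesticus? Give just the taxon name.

Turdus_robustus

The MRCA of Solenopsis_fluviatilis and Turdus_robustus subtends ((Solenopsis_fluviatilis,Cuon_robustus),Turdus_robustus) (3 taxa).
The MRCA of Solenopsis_fluviatilis and Triturus_domesticus subtends (((((Gasterosteus_giganteus,Prionailurus_maculatus),Streptococcus_longipes),Glossina_palustris),(Corvus_gracilis,(Vespa_brevicauda,Triturus_domesticus))),((Cedrus_niger,Castanea_arenarius),(((Solenopsis_fluviatilis,Cuon_robustus),Turdus_robustus),Culex_albus))) (13 taxa).
The first is nested inside the second, so Solenopsis_fluviatilis shares a more recent common ancestor with Turdus_robustus.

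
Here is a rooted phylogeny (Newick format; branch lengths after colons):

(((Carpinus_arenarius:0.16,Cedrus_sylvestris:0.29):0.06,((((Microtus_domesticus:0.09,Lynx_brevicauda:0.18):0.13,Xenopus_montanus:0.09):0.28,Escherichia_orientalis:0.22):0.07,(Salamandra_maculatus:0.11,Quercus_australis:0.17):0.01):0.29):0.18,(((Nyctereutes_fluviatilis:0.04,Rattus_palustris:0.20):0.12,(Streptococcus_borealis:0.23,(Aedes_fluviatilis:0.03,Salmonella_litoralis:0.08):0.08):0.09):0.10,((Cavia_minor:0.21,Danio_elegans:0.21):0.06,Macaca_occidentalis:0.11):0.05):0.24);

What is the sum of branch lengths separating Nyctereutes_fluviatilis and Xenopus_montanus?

The path runs Nyctereutes_fluviatilis → … → MRCA → … → Xenopus_montanus; the MRCA is the root of the tree.
Branch lengths along that path: 0.04 + 0.12 + 0.10 + 0.24 + 0.18 + 0.29 + 0.07 + 0.28 + 0.09 = 1.41.

1.41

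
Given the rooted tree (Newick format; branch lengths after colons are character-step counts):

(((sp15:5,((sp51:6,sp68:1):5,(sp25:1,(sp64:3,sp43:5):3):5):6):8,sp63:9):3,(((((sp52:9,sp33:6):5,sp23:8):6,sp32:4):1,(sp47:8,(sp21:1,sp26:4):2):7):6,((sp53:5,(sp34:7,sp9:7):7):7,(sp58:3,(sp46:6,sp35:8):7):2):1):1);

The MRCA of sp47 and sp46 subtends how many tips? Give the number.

13

The MRCA of sp47 and sp46 is the node subtending (((((sp52,sp33),sp23),sp32),(sp47,(sp21,sp26))),((sp53,(sp34,sp9)),(sp58,(sp46,sp35)))).
That clade contains 13 terminal taxa: sp21, sp23, sp26, sp32, sp33, sp34, sp35, sp46, sp47, sp52, sp53, sp58, sp9.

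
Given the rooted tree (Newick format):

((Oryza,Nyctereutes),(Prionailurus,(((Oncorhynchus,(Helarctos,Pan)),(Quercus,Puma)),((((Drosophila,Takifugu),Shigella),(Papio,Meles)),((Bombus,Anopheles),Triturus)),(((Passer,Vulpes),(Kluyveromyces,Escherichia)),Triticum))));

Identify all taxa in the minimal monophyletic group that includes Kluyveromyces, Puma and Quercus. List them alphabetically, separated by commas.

Tracing Kluyveromyces: it sits inside (Kluyveromyces,Escherichia).
Tracing Puma: it sits inside (Quercus,Puma).
Tracing Quercus: it sits inside (Quercus,Puma).
The smallest clade enclosing all 3 is (((Oncorhynchus,(Helarctos,Pan)),(Quercus,Puma)),((((Drosophila,Takifugu),Shigella),(Papio,Meles)),((Bombus,Anopheles),Triturus)),(((Passer,Vulpes),(Kluyveromyces,Escherichia)),Triticum)); the answer is its 18 terminal taxa in alphabetical order.

Anopheles, Bombus, Drosophila, Escherichia, Helarctos, Kluyveromyces, Meles, Oncorhynchus, Pan, Papio, Passer, Puma, Quercus, Shigella, Takifugu, Triticum, Triturus, Vulpes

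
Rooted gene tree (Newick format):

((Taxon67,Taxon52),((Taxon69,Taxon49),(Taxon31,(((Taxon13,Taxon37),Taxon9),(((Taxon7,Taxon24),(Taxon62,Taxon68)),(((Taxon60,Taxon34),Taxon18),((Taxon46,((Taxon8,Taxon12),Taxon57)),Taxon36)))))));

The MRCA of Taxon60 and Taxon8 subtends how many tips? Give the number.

8

The MRCA of Taxon60 and Taxon8 is the node subtending (((Taxon60,Taxon34),Taxon18),((Taxon46,((Taxon8,Taxon12),Taxon57)),Taxon36)).
That clade contains 8 terminal taxa: Taxon12, Taxon18, Taxon34, Taxon36, Taxon46, Taxon57, Taxon60, Taxon8.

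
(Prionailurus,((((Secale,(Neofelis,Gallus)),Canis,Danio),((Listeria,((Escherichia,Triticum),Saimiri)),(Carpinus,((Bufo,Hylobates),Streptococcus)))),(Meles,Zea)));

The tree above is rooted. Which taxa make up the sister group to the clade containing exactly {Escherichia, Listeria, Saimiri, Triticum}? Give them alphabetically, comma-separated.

The clade containing exactly {Escherichia, Listeria, Saimiri, Triticum} attaches to the tree at the node subtending ((Listeria,((Escherichia,Triticum),Saimiri)),(Carpinus,((Bufo,Hylobates),Streptococcus))).
The other lineage descending from that same node — the sister group — is (Carpinus,((Bufo,Hylobates),Streptococcus)); its 4 tips in alphabetical order are the answer.

Bufo, Carpinus, Hylobates, Streptococcus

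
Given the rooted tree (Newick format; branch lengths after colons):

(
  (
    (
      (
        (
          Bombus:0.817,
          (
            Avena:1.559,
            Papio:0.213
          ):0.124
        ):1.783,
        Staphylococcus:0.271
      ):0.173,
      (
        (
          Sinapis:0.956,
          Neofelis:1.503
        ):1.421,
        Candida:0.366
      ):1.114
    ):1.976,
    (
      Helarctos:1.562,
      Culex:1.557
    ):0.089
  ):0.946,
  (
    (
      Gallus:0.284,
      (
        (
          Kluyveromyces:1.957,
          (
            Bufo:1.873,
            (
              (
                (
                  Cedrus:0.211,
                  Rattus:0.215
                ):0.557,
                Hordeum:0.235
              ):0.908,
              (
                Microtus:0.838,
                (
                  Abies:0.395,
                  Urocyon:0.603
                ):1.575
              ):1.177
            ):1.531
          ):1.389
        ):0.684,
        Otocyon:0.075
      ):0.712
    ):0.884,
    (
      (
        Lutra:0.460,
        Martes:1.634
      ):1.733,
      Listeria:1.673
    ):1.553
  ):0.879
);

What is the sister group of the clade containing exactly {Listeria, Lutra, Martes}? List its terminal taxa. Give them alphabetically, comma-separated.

Abies, Bufo, Cedrus, Gallus, Hordeum, Kluyveromyces, Microtus, Otocyon, Rattus, Urocyon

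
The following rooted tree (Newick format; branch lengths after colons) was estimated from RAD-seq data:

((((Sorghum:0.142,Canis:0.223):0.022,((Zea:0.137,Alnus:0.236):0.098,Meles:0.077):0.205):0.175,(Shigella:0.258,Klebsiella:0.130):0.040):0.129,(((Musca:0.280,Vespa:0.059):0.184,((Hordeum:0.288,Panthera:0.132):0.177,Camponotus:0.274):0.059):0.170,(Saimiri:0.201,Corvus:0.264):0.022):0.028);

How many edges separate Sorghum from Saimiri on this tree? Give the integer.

The MRCA of Sorghum and Saimiri is the root of the tree.
From Sorghum up to that node: 4 branches. From Saimiri up to the same node: 3 branches. Total: 4 + 3 = 7.

7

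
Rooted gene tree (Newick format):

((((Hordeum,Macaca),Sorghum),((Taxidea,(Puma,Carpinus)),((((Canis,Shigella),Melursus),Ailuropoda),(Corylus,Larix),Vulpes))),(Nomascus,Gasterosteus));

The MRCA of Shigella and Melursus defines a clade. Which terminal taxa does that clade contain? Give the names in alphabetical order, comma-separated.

Tracing Shigella: it sits inside (Canis,Shigella).
Tracing Melursus: it sits inside ((Canis,Shigella),Melursus).
The smallest clade enclosing both is ((Canis,Shigella),Melursus); the answer is its 3 terminal taxa in alphabetical order.

Canis, Melursus, Shigella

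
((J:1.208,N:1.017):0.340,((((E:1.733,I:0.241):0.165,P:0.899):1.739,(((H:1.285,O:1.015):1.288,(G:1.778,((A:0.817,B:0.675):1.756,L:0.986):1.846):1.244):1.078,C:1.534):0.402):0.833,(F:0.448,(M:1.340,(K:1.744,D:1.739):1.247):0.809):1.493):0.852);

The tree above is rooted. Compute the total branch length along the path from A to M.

11.618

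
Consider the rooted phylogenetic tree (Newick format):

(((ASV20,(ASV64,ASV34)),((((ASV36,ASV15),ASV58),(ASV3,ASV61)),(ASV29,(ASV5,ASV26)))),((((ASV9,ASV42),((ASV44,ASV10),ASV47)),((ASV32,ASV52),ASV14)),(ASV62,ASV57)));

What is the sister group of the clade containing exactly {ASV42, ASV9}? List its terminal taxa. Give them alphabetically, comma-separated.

ASV10, ASV44, ASV47

The clade containing exactly {ASV42, ASV9} attaches to the tree at the node subtending ((ASV9,ASV42),((ASV44,ASV10),ASV47)).
The other lineage descending from that same node — the sister group — is ((ASV44,ASV10),ASV47); its 3 tips in alphabetical order are the answer.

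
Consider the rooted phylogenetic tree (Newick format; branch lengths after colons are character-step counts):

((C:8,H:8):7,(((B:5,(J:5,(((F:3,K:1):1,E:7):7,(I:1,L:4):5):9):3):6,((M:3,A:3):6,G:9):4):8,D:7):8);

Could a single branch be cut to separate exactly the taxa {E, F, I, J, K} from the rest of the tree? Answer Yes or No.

No

The MRCA of the listed taxa subtends (J,(((F,K),E),(I,L))).
That clade also contains L, which is not in the proposed group, so the group is not monophyletic.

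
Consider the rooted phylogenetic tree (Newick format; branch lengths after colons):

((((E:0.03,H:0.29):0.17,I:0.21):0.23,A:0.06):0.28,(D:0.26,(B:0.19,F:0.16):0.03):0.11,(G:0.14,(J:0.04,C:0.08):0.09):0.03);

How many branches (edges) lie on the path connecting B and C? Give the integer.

The MRCA of B and C is the root of the tree.
From B up to that node: 3 branches. From C up to the same node: 3 branches. Total: 3 + 3 = 6.

6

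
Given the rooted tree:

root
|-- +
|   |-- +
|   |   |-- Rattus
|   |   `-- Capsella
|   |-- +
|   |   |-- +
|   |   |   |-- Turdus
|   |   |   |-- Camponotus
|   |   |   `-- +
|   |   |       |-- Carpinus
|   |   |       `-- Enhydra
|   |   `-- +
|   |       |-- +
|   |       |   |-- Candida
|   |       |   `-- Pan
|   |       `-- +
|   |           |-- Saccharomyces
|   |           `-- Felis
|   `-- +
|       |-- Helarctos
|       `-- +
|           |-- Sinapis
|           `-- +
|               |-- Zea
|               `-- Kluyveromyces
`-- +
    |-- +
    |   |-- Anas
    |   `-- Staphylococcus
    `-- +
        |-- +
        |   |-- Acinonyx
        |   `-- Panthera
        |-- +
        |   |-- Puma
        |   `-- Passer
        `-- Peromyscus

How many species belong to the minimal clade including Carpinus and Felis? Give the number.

8

The MRCA of Carpinus and Felis is the node subtending ((Turdus,Camponotus,(Carpinus,Enhydra)),((Candida,Pan),(Saccharomyces,Felis))).
That clade contains 8 terminal taxa: Camponotus, Candida, Carpinus, Enhydra, Felis, Pan, Saccharomyces, Turdus.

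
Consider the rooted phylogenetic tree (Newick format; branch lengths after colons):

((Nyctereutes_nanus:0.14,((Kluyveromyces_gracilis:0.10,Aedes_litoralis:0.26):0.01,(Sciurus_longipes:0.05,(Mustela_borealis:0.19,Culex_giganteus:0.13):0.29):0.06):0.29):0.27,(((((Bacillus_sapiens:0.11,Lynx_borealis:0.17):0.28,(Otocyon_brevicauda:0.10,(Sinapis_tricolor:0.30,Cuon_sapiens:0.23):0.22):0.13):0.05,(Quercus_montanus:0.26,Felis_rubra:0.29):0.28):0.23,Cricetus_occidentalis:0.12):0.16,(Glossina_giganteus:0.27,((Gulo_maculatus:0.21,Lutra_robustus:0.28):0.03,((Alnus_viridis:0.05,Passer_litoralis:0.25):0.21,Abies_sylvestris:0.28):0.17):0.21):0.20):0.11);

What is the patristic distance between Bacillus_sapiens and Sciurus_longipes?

1.61

The path runs Bacillus_sapiens → … → MRCA → … → Sciurus_longipes; the MRCA is the root of the tree.
Branch lengths along that path: 0.11 + 0.28 + 0.05 + 0.23 + 0.16 + 0.11 + 0.27 + 0.29 + 0.06 + 0.05 = 1.61.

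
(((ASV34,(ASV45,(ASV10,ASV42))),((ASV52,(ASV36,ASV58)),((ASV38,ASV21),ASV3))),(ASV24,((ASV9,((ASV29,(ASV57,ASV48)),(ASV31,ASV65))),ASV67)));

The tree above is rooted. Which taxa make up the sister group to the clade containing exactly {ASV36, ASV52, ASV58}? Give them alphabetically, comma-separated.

The clade containing exactly {ASV36, ASV52, ASV58} attaches to the tree at the node subtending ((ASV52,(ASV36,ASV58)),((ASV38,ASV21),ASV3)).
The other lineage descending from that same node — the sister group — is ((ASV38,ASV21),ASV3); its 3 tips in alphabetical order are the answer.

ASV21, ASV3, ASV38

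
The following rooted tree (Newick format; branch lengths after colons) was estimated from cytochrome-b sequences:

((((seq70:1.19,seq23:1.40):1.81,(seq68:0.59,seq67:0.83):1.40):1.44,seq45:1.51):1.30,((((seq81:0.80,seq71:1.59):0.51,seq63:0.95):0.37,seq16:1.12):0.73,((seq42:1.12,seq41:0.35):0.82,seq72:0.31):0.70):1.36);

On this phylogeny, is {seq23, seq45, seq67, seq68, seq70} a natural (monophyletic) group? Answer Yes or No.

The most recent common ancestor of these taxa subtends (((seq70,seq23),(seq68,seq67)),seq45).
That clade has exactly 5 tips — every listed taxon and nothing else — so the group is monophyletic.

Yes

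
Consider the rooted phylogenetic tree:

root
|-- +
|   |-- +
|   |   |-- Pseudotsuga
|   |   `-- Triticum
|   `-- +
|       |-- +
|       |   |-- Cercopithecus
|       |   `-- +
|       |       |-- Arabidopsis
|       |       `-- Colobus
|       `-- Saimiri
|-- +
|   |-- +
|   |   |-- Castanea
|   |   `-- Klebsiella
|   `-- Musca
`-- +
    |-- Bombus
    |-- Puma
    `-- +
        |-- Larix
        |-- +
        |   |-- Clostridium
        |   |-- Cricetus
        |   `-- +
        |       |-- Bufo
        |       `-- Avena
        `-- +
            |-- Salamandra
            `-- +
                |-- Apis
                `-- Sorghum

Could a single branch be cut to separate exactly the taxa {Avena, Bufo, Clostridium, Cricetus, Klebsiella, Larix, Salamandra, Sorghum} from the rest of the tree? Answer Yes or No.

The MRCA of the listed taxa is the root, so the smallest clade containing them is the whole tree.
That clade also contains Apis, Arabidopsis, Bombus, Castanea, Cercopithecus, Colobus, Musca, Pseudotsuga, Puma, Saimiri, Triticum, which are not in the proposed group, so the group is not monophyletic.

No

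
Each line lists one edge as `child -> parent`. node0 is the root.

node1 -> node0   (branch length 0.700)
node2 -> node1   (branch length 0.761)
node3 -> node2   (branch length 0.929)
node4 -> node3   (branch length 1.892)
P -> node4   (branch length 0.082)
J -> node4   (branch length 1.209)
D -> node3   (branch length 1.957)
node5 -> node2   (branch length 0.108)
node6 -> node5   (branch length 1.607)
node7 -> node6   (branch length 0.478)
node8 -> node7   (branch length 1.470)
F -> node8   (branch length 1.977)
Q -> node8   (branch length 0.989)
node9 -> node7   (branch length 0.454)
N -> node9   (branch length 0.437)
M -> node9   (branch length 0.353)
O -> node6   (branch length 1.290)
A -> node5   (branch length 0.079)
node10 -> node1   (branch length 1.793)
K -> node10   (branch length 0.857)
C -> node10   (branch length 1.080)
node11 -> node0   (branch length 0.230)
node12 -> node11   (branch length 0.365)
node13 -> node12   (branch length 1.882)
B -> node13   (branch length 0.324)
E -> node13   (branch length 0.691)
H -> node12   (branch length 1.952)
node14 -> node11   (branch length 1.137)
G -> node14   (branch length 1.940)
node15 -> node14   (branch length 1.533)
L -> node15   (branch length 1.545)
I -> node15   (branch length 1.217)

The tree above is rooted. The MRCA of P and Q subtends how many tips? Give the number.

9

The MRCA of P and Q is the node subtending (((P,J),D),((((F,Q),(N,M)),O),A)).
That clade contains 9 terminal taxa: A, D, F, J, M, N, O, P, Q.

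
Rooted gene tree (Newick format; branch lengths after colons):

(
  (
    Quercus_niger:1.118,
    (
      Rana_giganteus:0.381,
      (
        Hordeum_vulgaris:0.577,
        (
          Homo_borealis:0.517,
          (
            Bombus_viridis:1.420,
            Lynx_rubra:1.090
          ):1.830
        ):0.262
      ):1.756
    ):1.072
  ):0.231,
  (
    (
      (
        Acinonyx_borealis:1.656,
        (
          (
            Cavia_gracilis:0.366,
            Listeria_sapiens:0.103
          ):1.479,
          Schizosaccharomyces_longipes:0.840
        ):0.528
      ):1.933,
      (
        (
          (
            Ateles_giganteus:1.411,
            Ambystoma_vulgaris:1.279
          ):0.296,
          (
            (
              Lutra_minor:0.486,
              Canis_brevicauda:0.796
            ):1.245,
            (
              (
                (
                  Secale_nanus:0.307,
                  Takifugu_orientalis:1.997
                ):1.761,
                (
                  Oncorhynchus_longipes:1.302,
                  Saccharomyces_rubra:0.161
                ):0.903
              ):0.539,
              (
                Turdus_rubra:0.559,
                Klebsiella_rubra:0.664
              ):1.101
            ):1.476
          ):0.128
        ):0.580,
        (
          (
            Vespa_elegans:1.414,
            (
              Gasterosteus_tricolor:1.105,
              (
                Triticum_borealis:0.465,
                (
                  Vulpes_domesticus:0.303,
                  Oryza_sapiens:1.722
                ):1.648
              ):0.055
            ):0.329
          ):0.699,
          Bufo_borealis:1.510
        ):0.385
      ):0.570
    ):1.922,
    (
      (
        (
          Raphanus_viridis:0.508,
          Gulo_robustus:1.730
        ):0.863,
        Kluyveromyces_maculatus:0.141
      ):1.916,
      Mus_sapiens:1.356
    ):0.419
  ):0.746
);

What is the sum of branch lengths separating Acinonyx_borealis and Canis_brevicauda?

6.908

The path runs Acinonyx_borealis → … → MRCA → … → Canis_brevicauda; the MRCA is the node subtending ((Acinonyx_borealis,((Cavia_gracilis,Listeria_sapiens),Schizosaccharomyces_longipes)),(((Ateles_giganteus,Ambystoma_vulgaris),((Lutra_minor,Canis_brevicauda),(((Secale_nanus,Takifugu_orientalis),(Oncorhynchus_longipes,Saccharomyces_rubra)),(Turdus_rubra,Klebsiella_rubra)))),((Vespa_elegans,(Gasterosteus_tricolor,(Triticum_borealis,(Vulpes_domesticus,Oryza_sapiens)))),Bufo_borealis))).
Branch lengths along that path: 1.656 + 1.933 + 0.570 + 0.580 + 0.128 + 1.245 + 0.796 = 6.908.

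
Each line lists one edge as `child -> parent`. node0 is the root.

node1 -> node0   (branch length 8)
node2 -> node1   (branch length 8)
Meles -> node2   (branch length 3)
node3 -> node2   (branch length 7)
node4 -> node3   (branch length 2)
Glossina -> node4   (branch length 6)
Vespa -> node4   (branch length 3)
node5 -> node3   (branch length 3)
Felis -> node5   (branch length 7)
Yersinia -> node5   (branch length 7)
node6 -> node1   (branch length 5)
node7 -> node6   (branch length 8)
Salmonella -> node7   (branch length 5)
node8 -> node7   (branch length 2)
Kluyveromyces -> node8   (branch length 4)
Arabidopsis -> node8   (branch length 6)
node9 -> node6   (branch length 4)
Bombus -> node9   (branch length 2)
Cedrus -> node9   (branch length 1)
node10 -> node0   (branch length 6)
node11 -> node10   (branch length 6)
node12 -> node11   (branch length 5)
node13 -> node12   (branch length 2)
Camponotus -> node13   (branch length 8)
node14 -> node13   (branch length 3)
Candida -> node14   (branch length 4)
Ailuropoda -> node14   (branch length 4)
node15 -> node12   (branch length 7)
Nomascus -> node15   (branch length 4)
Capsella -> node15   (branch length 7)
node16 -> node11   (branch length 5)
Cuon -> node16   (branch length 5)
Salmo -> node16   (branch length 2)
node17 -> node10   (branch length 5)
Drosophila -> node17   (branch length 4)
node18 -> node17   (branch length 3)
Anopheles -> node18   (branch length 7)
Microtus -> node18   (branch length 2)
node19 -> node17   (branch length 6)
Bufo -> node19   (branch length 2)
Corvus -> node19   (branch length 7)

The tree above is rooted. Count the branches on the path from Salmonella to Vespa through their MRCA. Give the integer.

7

The MRCA of Salmonella and Vespa is the node subtending ((Meles,((Glossina,Vespa),(Felis,Yersinia))),((Salmonella,(Kluyveromyces,Arabidopsis)),(Bombus,Cedrus))).
From Salmonella up to that node: 3 branches. From Vespa up to the same node: 4 branches. Total: 3 + 4 = 7.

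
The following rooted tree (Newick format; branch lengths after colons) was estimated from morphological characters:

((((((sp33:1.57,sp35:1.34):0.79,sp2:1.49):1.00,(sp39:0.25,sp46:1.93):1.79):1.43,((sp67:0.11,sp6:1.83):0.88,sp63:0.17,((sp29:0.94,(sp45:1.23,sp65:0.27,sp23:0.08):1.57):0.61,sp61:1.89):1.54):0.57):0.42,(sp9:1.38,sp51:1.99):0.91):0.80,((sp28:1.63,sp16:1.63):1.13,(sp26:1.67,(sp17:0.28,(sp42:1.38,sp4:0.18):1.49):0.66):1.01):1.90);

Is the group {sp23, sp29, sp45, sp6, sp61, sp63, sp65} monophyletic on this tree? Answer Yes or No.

No

The MRCA of the listed taxa subtends ((sp67,sp6),sp63,((sp29,(sp45,sp65,sp23)),sp61)).
That clade also contains sp67, which is not in the proposed group, so the group is not monophyletic.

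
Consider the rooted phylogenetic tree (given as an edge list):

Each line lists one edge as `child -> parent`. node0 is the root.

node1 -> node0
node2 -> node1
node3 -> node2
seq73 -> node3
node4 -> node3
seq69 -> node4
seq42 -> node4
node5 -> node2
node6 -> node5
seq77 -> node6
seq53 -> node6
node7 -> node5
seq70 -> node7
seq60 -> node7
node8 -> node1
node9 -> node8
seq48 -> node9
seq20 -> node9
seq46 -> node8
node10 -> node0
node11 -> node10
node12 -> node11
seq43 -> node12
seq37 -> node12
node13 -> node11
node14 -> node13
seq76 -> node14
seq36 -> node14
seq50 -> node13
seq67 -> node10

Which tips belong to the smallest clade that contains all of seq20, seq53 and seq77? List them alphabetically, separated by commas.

Tracing seq20: it sits inside (seq48,seq20).
Tracing seq53: it sits inside (seq77,seq53).
Tracing seq77: it sits inside (seq77,seq53).
The smallest clade enclosing all 3 is (((seq73,(seq69,seq42)),((seq77,seq53),(seq70,seq60))),((seq48,seq20),seq46)); the answer is its 10 terminal taxa in alphabetical order.

seq20, seq42, seq46, seq48, seq53, seq60, seq69, seq70, seq73, seq77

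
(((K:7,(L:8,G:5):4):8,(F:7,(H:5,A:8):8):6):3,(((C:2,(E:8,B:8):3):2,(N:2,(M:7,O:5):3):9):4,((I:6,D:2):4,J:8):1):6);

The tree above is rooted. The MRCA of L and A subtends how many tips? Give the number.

6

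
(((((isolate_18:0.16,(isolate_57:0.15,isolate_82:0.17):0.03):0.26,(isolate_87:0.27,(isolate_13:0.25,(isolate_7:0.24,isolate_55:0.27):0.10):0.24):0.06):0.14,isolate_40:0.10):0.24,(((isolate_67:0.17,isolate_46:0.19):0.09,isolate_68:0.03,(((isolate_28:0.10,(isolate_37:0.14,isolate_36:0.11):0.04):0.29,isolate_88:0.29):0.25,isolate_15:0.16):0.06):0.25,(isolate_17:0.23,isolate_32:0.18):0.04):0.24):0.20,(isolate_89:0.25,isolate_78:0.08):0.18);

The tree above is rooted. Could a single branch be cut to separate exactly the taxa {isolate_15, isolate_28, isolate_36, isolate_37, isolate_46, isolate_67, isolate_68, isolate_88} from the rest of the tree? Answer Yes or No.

Yes

The most recent common ancestor of these taxa subtends ((isolate_67,isolate_46),isolate_68,(((isolate_28,(isolate_37,isolate_36)),isolate_88),isolate_15)).
That clade has exactly 8 tips — every listed taxon and nothing else — so the group is monophyletic.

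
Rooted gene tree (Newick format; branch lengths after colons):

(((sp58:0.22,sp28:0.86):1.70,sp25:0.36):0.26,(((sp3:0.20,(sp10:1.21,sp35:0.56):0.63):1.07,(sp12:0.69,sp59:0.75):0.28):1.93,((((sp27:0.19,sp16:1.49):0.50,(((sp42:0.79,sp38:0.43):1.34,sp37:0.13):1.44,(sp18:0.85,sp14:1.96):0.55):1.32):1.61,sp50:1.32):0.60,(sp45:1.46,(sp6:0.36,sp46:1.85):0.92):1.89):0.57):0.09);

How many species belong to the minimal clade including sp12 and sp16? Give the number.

16

The MRCA of sp12 and sp16 is the node subtending (((sp3,(sp10,sp35)),(sp12,sp59)),((((sp27,sp16),(((sp42,sp38),sp37),(sp18,sp14))),sp50),(sp45,(sp6,sp46)))).
That clade contains 16 terminal taxa: sp10, sp12, sp14, sp16, sp18, sp27, sp3, sp35, sp37, sp38, sp42, sp45, sp46, sp50, sp59, sp6.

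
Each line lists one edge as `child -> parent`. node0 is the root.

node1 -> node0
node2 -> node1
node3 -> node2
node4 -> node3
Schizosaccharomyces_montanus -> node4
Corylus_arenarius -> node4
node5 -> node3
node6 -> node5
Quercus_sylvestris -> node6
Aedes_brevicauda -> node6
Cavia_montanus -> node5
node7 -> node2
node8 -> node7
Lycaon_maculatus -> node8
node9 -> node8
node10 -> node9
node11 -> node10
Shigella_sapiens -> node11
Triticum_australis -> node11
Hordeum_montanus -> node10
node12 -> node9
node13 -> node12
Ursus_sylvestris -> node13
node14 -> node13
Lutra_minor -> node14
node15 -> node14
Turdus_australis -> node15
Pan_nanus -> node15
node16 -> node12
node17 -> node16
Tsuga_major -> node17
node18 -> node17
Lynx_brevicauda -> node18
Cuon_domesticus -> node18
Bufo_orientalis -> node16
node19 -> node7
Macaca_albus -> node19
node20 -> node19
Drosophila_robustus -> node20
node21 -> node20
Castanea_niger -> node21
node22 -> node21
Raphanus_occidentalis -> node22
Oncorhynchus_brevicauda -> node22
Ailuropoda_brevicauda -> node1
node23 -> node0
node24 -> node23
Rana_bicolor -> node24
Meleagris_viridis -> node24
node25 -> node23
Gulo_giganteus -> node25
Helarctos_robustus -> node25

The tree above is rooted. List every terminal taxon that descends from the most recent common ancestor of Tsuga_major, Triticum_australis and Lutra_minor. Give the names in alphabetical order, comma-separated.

Bufo_orientalis, Cuon_domesticus, Hordeum_montanus, Lutra_minor, Lynx_brevicauda, Pan_nanus, Shigella_sapiens, Triticum_australis, Tsuga_major, Turdus_australis, Ursus_sylvestris

Tracing Tsuga_major: it sits inside (Tsuga_major,(Lynx_brevicauda,Cuon_domesticus)).
Tracing Triticum_australis: it sits inside (Shigella_sapiens,Triticum_australis).
Tracing Lutra_minor: it sits inside (Lutra_minor,(Turdus_australis,Pan_nanus)).
The smallest clade enclosing all 3 is (((Shigella_sapiens,Triticum_australis),Hordeum_montanus),((Ursus_sylvestris,(Lutra_minor,(Turdus_australis,Pan_nanus))),((Tsuga_major,(Lynx_brevicauda,Cuon_domesticus)),Bufo_orientalis))); the answer is its 11 terminal taxa in alphabetical order.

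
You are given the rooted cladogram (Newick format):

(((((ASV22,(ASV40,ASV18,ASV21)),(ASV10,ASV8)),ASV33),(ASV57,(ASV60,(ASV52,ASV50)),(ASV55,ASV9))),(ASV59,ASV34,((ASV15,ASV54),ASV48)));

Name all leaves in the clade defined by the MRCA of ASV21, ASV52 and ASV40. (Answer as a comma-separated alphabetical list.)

Tracing ASV21: it sits inside (ASV40,ASV18,ASV21).
Tracing ASV52: it sits inside (ASV52,ASV50).
Tracing ASV40: it sits inside (ASV40,ASV18,ASV21).
The smallest clade enclosing all 3 is ((((ASV22,(ASV40,ASV18,ASV21)),(ASV10,ASV8)),ASV33),(ASV57,(ASV60,(ASV52,ASV50)),(ASV55,ASV9))); the answer is its 13 terminal taxa in alphabetical order.

ASV10, ASV18, ASV21, ASV22, ASV33, ASV40, ASV50, ASV52, ASV55, ASV57, ASV60, ASV8, ASV9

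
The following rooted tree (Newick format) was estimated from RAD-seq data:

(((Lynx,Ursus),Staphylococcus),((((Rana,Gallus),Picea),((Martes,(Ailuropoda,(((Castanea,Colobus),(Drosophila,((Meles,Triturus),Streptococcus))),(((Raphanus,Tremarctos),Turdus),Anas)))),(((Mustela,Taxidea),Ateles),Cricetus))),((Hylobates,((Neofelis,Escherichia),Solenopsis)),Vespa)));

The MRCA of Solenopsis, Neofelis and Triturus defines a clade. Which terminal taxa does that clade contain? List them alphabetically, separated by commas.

Tracing Solenopsis: it sits inside ((Neofelis,Escherichia),Solenopsis).
Tracing Neofelis: it sits inside (Neofelis,Escherichia).
Tracing Triturus: it sits inside (Meles,Triturus).
The smallest clade enclosing all 3 is ((((Rana,Gallus),Picea),((Martes,(Ailuropoda,(((Castanea,Colobus),(Drosophila,((Meles,Triturus),Streptococcus))),(((Raphanus,Tremarctos),Turdus),Anas)))),(((Mustela,Taxidea),Ateles),Cricetus))),((Hylobates,((Neofelis,Escherichia),Solenopsis)),Vespa)); the answer is its 24 terminal taxa in alphabetical order.

Ailuropoda, Anas, Ateles, Castanea, Colobus, Cricetus, Drosophila, Escherichia, Gallus, Hylobates, Martes, Meles, Mustela, Neofelis, Picea, Rana, Raphanus, Solenopsis, Streptococcus, Taxidea, Tremarctos, Triturus, Turdus, Vespa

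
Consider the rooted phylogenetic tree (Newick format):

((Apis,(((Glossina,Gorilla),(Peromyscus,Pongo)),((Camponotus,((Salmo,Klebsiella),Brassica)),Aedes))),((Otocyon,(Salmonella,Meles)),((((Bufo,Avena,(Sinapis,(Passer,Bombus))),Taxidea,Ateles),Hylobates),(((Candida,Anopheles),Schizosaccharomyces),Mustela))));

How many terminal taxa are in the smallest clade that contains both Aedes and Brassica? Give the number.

The MRCA of Aedes and Brassica is the node subtending ((Camponotus,((Salmo,Klebsiella),Brassica)),Aedes).
That clade contains 5 terminal taxa: Aedes, Brassica, Camponotus, Klebsiella, Salmo.

5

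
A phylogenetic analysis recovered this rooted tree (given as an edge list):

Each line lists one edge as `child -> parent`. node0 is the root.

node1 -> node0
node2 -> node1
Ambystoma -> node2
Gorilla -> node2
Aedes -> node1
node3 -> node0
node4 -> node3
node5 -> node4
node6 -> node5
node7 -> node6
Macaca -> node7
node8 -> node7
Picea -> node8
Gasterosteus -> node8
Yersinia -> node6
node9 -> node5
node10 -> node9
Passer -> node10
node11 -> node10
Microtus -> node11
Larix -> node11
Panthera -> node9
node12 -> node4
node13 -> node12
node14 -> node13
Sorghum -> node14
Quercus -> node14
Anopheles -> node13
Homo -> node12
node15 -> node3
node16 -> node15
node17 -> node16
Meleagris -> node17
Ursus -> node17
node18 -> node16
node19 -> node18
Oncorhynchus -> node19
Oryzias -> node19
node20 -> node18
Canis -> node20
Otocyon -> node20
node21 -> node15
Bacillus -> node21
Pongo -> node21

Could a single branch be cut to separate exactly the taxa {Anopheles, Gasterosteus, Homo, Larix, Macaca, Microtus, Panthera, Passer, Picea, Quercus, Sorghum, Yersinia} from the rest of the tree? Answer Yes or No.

The most recent common ancestor of these taxa subtends ((((Macaca,(Picea,Gasterosteus)),Yersinia),((Passer,(Microtus,Larix)),Panthera)),(((Sorghum,Quercus),Anopheles),Homo)).
That clade has exactly 12 tips — every listed taxon and nothing else — so the group is monophyletic.

Yes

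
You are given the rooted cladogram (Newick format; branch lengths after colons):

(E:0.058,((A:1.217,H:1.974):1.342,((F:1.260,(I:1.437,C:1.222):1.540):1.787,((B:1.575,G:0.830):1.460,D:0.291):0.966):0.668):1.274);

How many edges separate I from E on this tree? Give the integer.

6

The MRCA of I and E is the root of the tree.
From I up to that node: 5 branches. From E up to the same node: 1 branch. Total: 5 + 1 = 6.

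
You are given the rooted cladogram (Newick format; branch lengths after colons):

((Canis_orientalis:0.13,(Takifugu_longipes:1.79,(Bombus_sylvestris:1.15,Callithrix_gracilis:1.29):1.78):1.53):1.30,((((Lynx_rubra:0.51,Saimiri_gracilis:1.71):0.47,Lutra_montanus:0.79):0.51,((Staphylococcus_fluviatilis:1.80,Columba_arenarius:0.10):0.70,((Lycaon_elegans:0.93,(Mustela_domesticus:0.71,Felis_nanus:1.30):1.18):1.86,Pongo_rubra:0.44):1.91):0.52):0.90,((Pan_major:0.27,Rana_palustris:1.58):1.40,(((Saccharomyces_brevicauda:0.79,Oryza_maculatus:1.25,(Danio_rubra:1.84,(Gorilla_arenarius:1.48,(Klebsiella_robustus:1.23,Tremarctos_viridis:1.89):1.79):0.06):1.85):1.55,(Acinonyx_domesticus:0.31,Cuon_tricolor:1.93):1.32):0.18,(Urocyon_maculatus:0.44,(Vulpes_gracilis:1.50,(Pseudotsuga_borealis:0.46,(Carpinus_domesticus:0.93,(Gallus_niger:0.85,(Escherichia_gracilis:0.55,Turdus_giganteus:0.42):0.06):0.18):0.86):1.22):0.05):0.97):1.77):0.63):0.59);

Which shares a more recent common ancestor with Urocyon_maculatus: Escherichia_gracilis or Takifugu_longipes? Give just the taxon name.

Escherichia_gracilis

The MRCA of Urocyon_maculatus and Escherichia_gracilis subtends (Urocyon_maculatus,(Vulpes_gracilis,(Pseudotsuga_borealis,(Carpinus_domesticus,(Gallus_niger,(Escherichia_gracilis,Turdus_giganteus)))))) (7 taxa).
The MRCA of Urocyon_maculatus and Takifugu_longipes is the root, subtending the entire tree (30 taxa).
The first is nested inside the second, so Urocyon_maculatus shares a more recent common ancestor with Escherichia_gracilis.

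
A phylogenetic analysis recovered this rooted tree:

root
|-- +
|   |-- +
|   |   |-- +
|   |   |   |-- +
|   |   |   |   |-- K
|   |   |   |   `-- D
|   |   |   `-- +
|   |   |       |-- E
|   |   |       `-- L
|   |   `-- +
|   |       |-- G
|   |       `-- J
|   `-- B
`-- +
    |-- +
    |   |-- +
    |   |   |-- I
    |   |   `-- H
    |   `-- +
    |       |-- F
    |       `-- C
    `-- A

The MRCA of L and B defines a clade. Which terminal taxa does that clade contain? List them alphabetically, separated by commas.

Tracing L: it sits inside (E,L).
Tracing B: it sits inside ((((K,D),(E,L)),(G,J)),B).
The smallest clade enclosing both is ((((K,D),(E,L)),(G,J)),B); the answer is its 7 terminal taxa in alphabetical order.

B, D, E, G, J, K, L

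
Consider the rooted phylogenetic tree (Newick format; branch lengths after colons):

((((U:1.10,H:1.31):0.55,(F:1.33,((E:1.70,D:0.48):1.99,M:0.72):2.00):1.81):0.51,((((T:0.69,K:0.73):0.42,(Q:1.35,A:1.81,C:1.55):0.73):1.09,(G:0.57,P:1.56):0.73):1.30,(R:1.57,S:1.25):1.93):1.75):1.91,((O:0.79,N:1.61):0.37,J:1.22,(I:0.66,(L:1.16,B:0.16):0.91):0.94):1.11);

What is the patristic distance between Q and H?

8.59

The path runs Q → … → MRCA → … → H; the MRCA is the node subtending (((U,H),(F,((E,D),M))),((((T,K),(Q,A,C)),(G,P)),(R,S))).
Branch lengths along that path: 1.35 + 0.73 + 1.09 + 1.30 + 1.75 + 0.51 + 0.55 + 1.31 = 8.59.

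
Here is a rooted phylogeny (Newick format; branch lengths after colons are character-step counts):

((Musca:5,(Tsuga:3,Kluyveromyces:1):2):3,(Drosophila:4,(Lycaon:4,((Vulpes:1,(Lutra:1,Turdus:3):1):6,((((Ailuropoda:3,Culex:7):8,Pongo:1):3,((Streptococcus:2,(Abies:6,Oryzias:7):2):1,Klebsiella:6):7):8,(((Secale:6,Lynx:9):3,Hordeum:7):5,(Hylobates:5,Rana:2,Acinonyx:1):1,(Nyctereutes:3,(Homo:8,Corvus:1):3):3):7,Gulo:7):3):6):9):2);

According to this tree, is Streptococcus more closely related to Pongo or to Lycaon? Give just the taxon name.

Pongo

The MRCA of Streptococcus and Pongo subtends (((Ailuropoda,Culex),Pongo),((Streptococcus,(Abies,Oryzias)),Klebsiella)) (7 taxa).
The MRCA of Streptococcus and Lycaon subtends (Lycaon,((Vulpes,(Lutra,Turdus)),((((Ailuropoda,Culex),Pongo),((Streptococcus,(Abies,Oryzias)),Klebsiella)),(((Secale,Lynx),Hordeum),(Hylobates,Rana,Acinonyx),(Nyctereutes,(Homo,Corvus))),Gulo))) (21 taxa).
The first is nested inside the second, so Streptococcus shares a more recent common ancestor with Pongo.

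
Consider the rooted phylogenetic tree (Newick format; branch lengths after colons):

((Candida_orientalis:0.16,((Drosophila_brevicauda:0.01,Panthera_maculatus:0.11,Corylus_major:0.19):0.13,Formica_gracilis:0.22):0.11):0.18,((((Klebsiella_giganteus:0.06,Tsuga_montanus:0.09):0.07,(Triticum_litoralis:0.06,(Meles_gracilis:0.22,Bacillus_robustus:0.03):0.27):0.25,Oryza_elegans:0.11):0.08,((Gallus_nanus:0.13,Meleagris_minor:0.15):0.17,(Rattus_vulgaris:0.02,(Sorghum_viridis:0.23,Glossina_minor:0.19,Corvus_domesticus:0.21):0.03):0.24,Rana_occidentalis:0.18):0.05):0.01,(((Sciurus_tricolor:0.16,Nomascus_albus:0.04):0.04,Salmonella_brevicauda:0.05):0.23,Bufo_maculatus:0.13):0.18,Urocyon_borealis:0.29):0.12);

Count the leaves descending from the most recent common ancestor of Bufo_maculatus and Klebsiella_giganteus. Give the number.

18

The MRCA of Bufo_maculatus and Klebsiella_giganteus is the node subtending ((((Klebsiella_giganteus,Tsuga_montanus),(Triticum_litoralis,(Meles_gracilis,Bacillus_robustus)),Oryza_elegans),((Gallus_nanus,Meleagris_minor),(Rattus_vulgaris,(Sorghum_viridis,Glossina_minor,Corvus_domesticus)),Rana_occidentalis)),(((Sciurus_tricolor,Nomascus_albus),Salmonella_brevicauda),Bufo_maculatus),Urocyon_borealis).
That clade contains 18 terminal taxa: Bacillus_robustus, Bufo_maculatus, Corvus_domesticus, Gallus_nanus, Glossina_minor, Klebsiella_giganteus, Meleagris_minor, Meles_gracilis, Nomascus_albus, Oryza_elegans, Rana_occidentalis, Rattus_vulgaris, Salmonella_brevicauda, Sciurus_tricolor, Sorghum_viridis, Triticum_litoralis, Tsuga_montanus, Urocyon_borealis.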